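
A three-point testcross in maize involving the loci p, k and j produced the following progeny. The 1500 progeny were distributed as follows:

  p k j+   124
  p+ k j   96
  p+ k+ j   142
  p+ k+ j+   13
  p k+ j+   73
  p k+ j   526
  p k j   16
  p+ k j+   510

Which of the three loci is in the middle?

k

The two most frequent reciprocal classes, p+ k j+ and p k+ j, are the parental types, so the F1 was p+ k j+ / p k+ j.
The two rarest classes, p+ k+ j+ and p k j, are the double crossovers. Comparing them with the parentals, only the k allele has switched, so k is the middle locus and the order is j – k – p.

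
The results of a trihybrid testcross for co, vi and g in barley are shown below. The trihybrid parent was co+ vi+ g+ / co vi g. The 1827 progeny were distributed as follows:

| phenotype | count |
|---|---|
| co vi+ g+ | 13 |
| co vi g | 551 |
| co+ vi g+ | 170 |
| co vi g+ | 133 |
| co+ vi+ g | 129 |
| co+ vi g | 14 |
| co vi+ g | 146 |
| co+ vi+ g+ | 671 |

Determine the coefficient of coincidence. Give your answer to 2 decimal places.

The two rarest classes, co vi+ g+ and co+ vi g, are the double crossovers. Comparing them with the parentals, only the co allele has switched, so co is the middle locus and the order is g – co – vi.
g–co: (262 + 27)/1827 = 0.1582; co–vi: (316 + 27)/1827 = 0.1877.
Expected DCO frequency = 0.1582 × 0.1877 ≈ 0.02969; observed = 27/1827 ≈ 0.01478.
Coefficient of coincidence = 0.01478/0.02969 ≈ 0.50.

0.50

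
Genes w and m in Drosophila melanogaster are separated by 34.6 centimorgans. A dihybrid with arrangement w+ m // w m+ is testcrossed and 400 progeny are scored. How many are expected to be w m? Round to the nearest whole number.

A map distance of 34.6 centimorgans corresponds to a recombination frequency of 0.346.
The F1 is w+ m / w m+, so w m is a recombinant gamete class with expected frequency r/2 = 0.346/2 = 0.1730.
Expected number = 0.1730 × 400 = 69.20 ≈ 69.

69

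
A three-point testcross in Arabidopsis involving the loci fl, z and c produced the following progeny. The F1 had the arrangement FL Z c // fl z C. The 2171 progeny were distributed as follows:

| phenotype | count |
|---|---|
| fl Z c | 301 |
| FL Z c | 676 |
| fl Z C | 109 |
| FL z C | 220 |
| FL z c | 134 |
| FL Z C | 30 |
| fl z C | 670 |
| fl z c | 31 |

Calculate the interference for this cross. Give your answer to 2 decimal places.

0.25

The two rarest classes, FL Z C and fl z c, are the double crossovers. Comparing them with the parentals, only the c allele has switched, so c is the middle locus and the order is fl – c – z.
fl–c: (521 + 61)/2171 = 0.2681; c–z: (243 + 61)/2171 = 0.1400.
Expected DCO frequency = 0.2681 × 0.1400 ≈ 0.03753; observed = 61/2171 ≈ 0.02810.
Coefficient of coincidence = 0.02810/0.03753 ≈ 0.75; interference = 1 − 0.75 = 0.25.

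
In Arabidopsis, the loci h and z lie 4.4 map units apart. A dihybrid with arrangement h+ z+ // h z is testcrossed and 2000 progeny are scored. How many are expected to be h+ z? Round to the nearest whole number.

A map distance of 4.4 map units corresponds to a recombination frequency of 0.044.
The F1 is h+ z+ / h z, so h+ z is a recombinant gamete class with expected frequency r/2 = 0.044/2 = 0.0220.
Expected number = 0.0220 × 2000 = 44.00 ≈ 44.

44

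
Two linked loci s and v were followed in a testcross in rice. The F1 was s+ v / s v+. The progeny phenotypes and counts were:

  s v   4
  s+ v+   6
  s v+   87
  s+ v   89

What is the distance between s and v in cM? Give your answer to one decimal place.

5.4 cM

The recombinant classes are s+ v+ and s v: 6 + 4 = 10.
Recombination frequency = 10/186 = 0.0538 ≈ 5.4%, i.e. 5.4 cM.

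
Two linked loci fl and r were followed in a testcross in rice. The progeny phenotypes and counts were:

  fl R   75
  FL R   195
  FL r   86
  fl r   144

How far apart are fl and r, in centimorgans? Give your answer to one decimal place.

32.2 centimorgans

The two most frequent classes, FL R (195) and fl r (144), are the parental types, so the F1 was FL R / fl r.
The recombinant classes are FL r and fl R: 86 + 75 = 161.
Recombination frequency = 161/500 = 0.3220 ≈ 32.2%, i.e. 32.2 centimorgans.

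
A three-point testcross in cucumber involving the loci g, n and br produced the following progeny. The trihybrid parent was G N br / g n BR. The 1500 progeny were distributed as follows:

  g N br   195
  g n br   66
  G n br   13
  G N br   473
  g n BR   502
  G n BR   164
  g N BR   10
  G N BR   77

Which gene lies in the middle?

The two rarest classes, G n br and g N BR, are the double crossovers. Comparing them with the parentals, only the n allele has switched, so n is the middle locus and the order is br – n – g.

n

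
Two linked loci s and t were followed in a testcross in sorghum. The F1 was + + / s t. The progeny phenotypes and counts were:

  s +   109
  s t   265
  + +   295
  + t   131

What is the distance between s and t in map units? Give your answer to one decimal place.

The recombinant classes are + t and s +: 131 + 109 = 240.
Recombination frequency = 240/800 = 0.3000 ≈ 30.0%, i.e. 30.0 map units.

30.0 map units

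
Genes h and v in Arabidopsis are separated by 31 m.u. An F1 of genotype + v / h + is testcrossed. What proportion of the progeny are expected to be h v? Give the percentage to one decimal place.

A map distance of 31 m.u. corresponds to a recombination frequency of 0.310.
The F1 is + v / h +, so h v is a recombinant gamete class with expected frequency r/2 = 0.310/2 = 0.1550.
That is 0.1550 = 15.5% of the progeny.

15.5%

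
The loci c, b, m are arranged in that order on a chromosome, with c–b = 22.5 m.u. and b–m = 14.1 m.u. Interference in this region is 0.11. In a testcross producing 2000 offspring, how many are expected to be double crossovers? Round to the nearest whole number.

56

Map distances give recombination frequencies of 0.225 and 0.141 for the two intervals.
With interference 0.11 (so coincidence = 0.89), expected double-crossover frequency = 0.225 × 0.141 × 0.89 = 0.02824.
Expected number = 0.02824 × 2000 = 56.47 ≈ 56.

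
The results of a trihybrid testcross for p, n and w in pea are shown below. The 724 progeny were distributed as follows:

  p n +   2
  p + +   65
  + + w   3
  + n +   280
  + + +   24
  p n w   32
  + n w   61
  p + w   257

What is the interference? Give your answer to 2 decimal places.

The two most frequent reciprocal classes, + n + and p + w, are the parental types, so the F1 was + n + / p + w.
The two rarest classes, p n + and + + w, are the double crossovers. Comparing them with the parentals, only the p allele has switched, so p is the middle locus and the order is n – p – w.
n–p: (56 + 5)/724 = 0.0843; p–w: (126 + 5)/724 = 0.1809.
Expected DCO frequency = 0.0843 × 0.1809 ≈ 0.01525; observed = 5/724 ≈ 0.00691.
Coefficient of coincidence = 0.00691/0.01525 ≈ 0.45; interference = 1 − 0.45 = 0.55.

0.55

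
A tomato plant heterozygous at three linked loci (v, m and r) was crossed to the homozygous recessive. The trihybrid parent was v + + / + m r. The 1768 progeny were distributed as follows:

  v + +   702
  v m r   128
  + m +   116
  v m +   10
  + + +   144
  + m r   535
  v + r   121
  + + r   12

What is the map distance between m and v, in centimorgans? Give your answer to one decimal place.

16.6 centimorgans

The two rarest classes, v m + and + + r, are the double crossovers. Comparing them with the parentals, only the m allele has switched, so m is the middle locus and the order is r – m – v.
Crossovers in the m–v interval produce the single-crossover classes + + + and v m r (144 + 128 = 272) plus the double crossovers (22).
RF(m–v) = (272 + 22) / 1768 = 294/1768 = 0.1663 → 16.6 centimorgans.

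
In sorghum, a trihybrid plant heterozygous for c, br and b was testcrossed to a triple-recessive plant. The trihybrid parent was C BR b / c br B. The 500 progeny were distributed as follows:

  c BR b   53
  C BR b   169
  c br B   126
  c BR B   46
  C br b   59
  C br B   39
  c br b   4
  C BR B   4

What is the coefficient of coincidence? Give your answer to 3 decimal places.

0.354

The two rarest classes, C BR B and c br b, are the double crossovers. Comparing them with the parentals, only the b allele has switched, so b is the middle locus and the order is br – b – c.
br–b: (105 + 8)/500 = 0.2260; b–c: (92 + 8)/500 = 0.2000.
Expected DCO frequency = 0.2260 × 0.2000 ≈ 0.04520; observed = 8/500 ≈ 0.01600.
Coefficient of coincidence = 0.01600/0.04520 ≈ 0.354.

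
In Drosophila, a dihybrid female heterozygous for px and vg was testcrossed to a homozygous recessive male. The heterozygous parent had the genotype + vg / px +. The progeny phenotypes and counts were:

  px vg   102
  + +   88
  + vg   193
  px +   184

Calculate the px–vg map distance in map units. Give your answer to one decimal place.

33.5 map units

The recombinant classes are + + and px vg: 88 + 102 = 190.
Recombination frequency = 190/567 = 0.3351 ≈ 33.5%, i.e. 33.5 map units.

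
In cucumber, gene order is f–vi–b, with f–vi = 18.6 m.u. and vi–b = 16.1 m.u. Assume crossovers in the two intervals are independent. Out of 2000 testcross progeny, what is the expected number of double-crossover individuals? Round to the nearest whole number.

60

Map distances give recombination frequencies of 0.186 and 0.161 for the two intervals.
With no interference, expected double-crossover frequency = 0.186 × 0.161 = 0.02995.
Expected number = 0.02995 × 2000 = 59.89 ≈ 60.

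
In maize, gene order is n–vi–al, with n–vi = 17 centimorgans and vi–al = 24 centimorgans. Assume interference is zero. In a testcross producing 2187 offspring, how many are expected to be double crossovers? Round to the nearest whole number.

89

Map distances give recombination frequencies of 0.170 and 0.240 for the two intervals.
With no interference, expected double-crossover frequency = 0.170 × 0.240 = 0.04080.
Expected number = 0.04080 × 2187 = 89.23 ≈ 89.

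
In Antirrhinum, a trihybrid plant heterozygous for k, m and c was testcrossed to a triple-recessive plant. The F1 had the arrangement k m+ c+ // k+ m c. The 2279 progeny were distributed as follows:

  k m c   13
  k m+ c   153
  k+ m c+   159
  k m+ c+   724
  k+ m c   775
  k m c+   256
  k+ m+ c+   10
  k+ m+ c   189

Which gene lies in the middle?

The two rarest classes, k+ m+ c+ and k m c, are the double crossovers. Comparing them with the parentals, only the k allele has switched, so k is the middle locus and the order is c – k – m.

k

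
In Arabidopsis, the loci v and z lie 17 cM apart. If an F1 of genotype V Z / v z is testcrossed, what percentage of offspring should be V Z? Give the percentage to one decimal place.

A map distance of 17 cM corresponds to a recombination frequency of 0.170.
The F1 is V Z / v z, so V Z is a parental gamete class with expected frequency (1 − r)/2 = 0.830/2 = 0.4150.
That is 0.4150 = 41.5% of the progeny.

41.5%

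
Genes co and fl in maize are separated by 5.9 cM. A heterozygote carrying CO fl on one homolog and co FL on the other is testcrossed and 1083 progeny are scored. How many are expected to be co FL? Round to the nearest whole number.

A map distance of 5.9 cM corresponds to a recombination frequency of 0.059.
The F1 is CO fl / co FL, so co FL is a parental gamete class with expected frequency (1 − r)/2 = 0.941/2 = 0.4705.
Expected number = 0.4705 × 1083 = 509.55 ≈ 510.

510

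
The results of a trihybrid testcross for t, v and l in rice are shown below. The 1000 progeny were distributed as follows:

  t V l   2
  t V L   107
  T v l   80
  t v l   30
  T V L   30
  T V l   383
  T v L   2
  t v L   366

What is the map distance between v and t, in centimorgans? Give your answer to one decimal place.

The two most frequent reciprocal classes, T V l and t v L, are the parental types, so the F1 was T V l / t v L.
The two rarest classes, t V l and T v L, are the double crossovers. Comparing them with the parentals, only the t allele has switched, so t is the middle locus and the order is v – t – l.
Crossovers in the v–t interval produce the single-crossover classes T v l and t V L (80 + 107 = 187) plus the double crossovers (4).
RF(v–t) = (187 + 4) / 1000 = 191/1000 = 0.1910 → 19.1 centimorgans.

19.1 centimorgans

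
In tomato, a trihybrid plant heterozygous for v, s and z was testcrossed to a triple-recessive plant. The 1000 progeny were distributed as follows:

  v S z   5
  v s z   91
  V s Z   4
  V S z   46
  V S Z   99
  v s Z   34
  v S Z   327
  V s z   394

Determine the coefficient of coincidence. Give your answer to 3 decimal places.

0.508

The two most frequent reciprocal classes, V s z and v S Z, are the parental types, so the F1 was V s z / v S Z.
The two rarest classes, V s Z and v S z, are the double crossovers. Comparing them with the parentals, only the z allele has switched, so z is the middle locus and the order is s – z – v.
s–z: (80 + 9)/1000 = 0.0890; z–v: (190 + 9)/1000 = 0.1990.
Expected DCO frequency = 0.0890 × 0.1990 ≈ 0.01771; observed = 9/1000 ≈ 0.00900.
Coefficient of coincidence = 0.00900/0.01771 ≈ 0.508.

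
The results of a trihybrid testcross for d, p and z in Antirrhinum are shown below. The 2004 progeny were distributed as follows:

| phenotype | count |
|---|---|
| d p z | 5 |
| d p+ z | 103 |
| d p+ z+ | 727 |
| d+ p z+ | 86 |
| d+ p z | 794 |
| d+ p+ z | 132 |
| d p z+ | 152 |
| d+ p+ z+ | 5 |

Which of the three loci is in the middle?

d

The two most frequent reciprocal classes, d p+ z+ and d+ p z, are the parental types, so the F1 was d p+ z+ / d+ p z.
The two rarest classes, d+ p+ z+ and d p z, are the double crossovers. Comparing them with the parentals, only the d allele has switched, so d is the middle locus and the order is p – d – z.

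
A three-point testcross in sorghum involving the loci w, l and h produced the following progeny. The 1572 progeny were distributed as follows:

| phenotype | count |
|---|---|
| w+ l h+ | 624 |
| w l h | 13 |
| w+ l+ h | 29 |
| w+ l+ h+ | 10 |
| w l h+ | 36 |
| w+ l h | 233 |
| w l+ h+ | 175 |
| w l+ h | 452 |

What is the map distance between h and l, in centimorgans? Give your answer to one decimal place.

27.4 centimorgans

The two most frequent reciprocal classes, w+ l h+ and w l+ h, are the parental types, so the F1 was w+ l h+ / w l+ h.
The two rarest classes, w+ l+ h+ and w l h, are the double crossovers. Comparing them with the parentals, only the l allele has switched, so l is the middle locus and the order is w – l – h.
Crossovers in the l–h interval produce the single-crossover classes w+ l h and w l+ h+ (233 + 175 = 408) plus the double crossovers (23).
RF(l–h) = (408 + 23) / 1572 = 431/1572 = 0.2742 → 27.4 centimorgans.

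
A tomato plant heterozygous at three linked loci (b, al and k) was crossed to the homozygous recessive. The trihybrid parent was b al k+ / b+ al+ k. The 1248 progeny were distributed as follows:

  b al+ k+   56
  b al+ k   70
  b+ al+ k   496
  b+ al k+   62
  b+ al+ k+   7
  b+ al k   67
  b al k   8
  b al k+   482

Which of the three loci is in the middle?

The two rarest classes, b al k and b+ al+ k+, are the double crossovers. Comparing them with the parentals, only the k allele has switched, so k is the middle locus and the order is b – k – al.

k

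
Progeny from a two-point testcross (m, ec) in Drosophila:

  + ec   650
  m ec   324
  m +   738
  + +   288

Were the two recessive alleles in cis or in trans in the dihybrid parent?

The two most frequent classes are + ec (650) and m + (738); these are the parental (non-recombinant) types.
So the F1 carried + ec on one chromosome and m + on the other — the recessive alleles are on opposite chromosomes (trans / repulsion).

trans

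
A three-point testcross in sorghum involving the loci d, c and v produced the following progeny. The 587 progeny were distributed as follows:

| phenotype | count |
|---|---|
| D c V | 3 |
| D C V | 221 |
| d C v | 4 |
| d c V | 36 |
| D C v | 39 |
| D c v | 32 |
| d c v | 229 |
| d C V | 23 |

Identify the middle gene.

The two most frequent reciprocal classes, D C V and d c v, are the parental types, so the F1 was D C V / d c v.
The two rarest classes, D c V and d C v, are the double crossovers. Comparing them with the parentals, only the c allele has switched, so c is the middle locus and the order is d – c – v.

c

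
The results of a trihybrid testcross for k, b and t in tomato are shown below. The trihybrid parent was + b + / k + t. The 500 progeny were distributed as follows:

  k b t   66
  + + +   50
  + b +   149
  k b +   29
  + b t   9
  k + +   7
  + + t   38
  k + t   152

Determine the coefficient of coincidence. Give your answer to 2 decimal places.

0.73

The two rarest classes, + b t and k + +, are the double crossovers. Comparing them with the parentals, only the t allele has switched, so t is the middle locus and the order is b – t – k.
b–t: (116 + 16)/500 = 0.2640; t–k: (67 + 16)/500 = 0.1660.
Expected DCO frequency = 0.2640 × 0.1660 ≈ 0.04382; observed = 16/500 ≈ 0.03200.
Coefficient of coincidence = 0.03200/0.04382 ≈ 0.73.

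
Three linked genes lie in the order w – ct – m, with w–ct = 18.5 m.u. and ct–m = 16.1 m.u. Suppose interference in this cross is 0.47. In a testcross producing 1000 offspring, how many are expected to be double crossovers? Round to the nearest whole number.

Map distances give recombination frequencies of 0.185 and 0.161 for the two intervals.
With interference 0.47 (so coincidence = 0.53), expected double-crossover frequency = 0.185 × 0.161 × 0.53 = 0.01579.
Expected number = 0.01579 × 1000 = 15.79 ≈ 16.

16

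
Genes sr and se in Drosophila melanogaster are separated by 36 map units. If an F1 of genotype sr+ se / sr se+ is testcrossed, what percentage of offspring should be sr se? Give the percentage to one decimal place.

18.0%

A map distance of 36 map units corresponds to a recombination frequency of 0.360.
The F1 is sr+ se / sr se+, so sr se is a recombinant gamete class with expected frequency r/2 = 0.360/2 = 0.1800.
That is 0.1800 = 18.0% of the progeny.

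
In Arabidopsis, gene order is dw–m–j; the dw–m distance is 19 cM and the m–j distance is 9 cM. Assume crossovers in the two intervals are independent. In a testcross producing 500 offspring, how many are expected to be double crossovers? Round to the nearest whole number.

9

Map distances give recombination frequencies of 0.190 and 0.090 for the two intervals.
With no interference, expected double-crossover frequency = 0.190 × 0.090 = 0.01710.
Expected number = 0.01710 × 500 = 8.55 ≈ 9.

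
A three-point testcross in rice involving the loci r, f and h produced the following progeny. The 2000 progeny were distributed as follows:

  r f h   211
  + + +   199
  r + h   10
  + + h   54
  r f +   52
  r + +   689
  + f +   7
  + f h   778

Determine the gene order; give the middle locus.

h

The two most frequent reciprocal classes, + f h and r + +, are the parental types, so the F1 was + f h / r + +.
The two rarest classes, + f + and r + h, are the double crossovers. Comparing them with the parentals, only the h allele has switched, so h is the middle locus and the order is r – h – f.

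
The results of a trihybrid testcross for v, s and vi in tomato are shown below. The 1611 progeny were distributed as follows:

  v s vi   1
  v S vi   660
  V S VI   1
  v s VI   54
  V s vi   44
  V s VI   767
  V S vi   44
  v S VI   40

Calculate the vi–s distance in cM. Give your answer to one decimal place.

5.3 cM

The two most frequent reciprocal classes, V s VI and v S vi, are the parental types, so the F1 was V s VI / v S vi.
The two rarest classes, V S VI and v s vi, are the double crossovers. Comparing them with the parentals, only the s allele has switched, so s is the middle locus and the order is vi – s – v.
Crossovers in the vi–s interval produce the single-crossover classes V s vi and v S VI (44 + 40 = 84) plus the double crossovers (2).
RF(vi–s) = (84 + 2) / 1611 = 86/1611 = 0.0534 → 5.3 cM.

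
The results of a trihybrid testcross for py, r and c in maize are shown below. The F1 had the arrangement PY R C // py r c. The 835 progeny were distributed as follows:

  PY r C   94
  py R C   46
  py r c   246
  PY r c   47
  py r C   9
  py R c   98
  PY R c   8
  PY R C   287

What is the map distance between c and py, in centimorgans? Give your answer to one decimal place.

13.2 centimorgans

The two rarest classes, PY R c and py r C, are the double crossovers. Comparing them with the parentals, only the c allele has switched, so c is the middle locus and the order is r – c – py.
Crossovers in the c–py interval produce the single-crossover classes py R C and PY r c (46 + 47 = 93) plus the double crossovers (17).
RF(c–py) = (93 + 17) / 835 = 110/835 = 0.1317 → 13.2 centimorgans.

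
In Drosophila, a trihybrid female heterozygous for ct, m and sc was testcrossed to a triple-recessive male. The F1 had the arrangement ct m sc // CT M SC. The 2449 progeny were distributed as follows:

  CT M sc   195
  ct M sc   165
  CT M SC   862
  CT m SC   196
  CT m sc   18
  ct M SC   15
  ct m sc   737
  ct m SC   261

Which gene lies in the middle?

The two rarest classes, CT m sc and ct M SC, are the double crossovers. Comparing them with the parentals, only the ct allele has switched, so ct is the middle locus and the order is sc – ct – m.

ct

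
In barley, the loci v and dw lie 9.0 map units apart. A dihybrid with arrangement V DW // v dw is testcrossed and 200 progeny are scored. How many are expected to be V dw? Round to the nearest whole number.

9

A map distance of 9.0 map units corresponds to a recombination frequency of 0.090.
The F1 is V DW / v dw, so V dw is a recombinant gamete class with expected frequency r/2 = 0.090/2 = 0.0450.
Expected number = 0.0450 × 200 = 9.00 ≈ 9.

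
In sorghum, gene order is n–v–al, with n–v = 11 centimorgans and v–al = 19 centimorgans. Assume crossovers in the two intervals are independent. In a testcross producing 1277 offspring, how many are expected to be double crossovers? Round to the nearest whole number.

Map distances give recombination frequencies of 0.110 and 0.190 for the two intervals.
With no interference, expected double-crossover frequency = 0.110 × 0.190 = 0.02090.
Expected number = 0.02090 × 1277 = 26.69 ≈ 27.

27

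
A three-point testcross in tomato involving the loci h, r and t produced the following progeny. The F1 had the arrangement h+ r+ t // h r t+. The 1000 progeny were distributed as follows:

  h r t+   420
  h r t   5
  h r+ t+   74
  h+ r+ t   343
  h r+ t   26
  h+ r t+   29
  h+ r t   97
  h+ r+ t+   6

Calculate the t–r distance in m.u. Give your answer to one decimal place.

18.2 m.u.

The two rarest classes, h+ r+ t+ and h r t, are the double crossovers. Comparing them with the parentals, only the t allele has switched, so t is the middle locus and the order is h – t – r.
Crossovers in the t–r interval produce the single-crossover classes h+ r t and h r+ t+ (97 + 74 = 171) plus the double crossovers (11).
RF(t–r) = (171 + 11) / 1000 = 182/1000 = 0.1820 → 18.2 m.u.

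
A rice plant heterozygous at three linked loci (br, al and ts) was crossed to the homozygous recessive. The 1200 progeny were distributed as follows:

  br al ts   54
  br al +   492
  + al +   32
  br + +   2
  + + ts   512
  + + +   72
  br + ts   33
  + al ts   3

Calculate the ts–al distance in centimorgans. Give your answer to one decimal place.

The two most frequent reciprocal classes, br al + and + + ts, are the parental types, so the F1 was br al + / + + ts.
The two rarest classes, br + + and + al ts, are the double crossovers. Comparing them with the parentals, only the al allele has switched, so al is the middle locus and the order is ts – al – br.
Crossovers in the ts–al interval produce the single-crossover classes br al ts and + + + (54 + 72 = 126) plus the double crossovers (5).
RF(ts–al) = (126 + 5) / 1200 = 131/1200 = 0.1092 → 10.9 centimorgans.

10.9 centimorgans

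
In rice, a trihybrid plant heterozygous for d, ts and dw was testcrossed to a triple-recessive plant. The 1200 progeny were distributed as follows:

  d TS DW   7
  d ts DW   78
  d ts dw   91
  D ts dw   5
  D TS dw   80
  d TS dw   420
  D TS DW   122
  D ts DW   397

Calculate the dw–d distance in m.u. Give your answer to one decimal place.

The two most frequent reciprocal classes, d TS dw and D ts DW, are the parental types, so the F1 was d TS dw / D ts DW.
The two rarest classes, d TS DW and D ts dw, are the double crossovers. Comparing them with the parentals, only the dw allele has switched, so dw is the middle locus and the order is d – dw – ts.
Crossovers in the d–dw interval produce the single-crossover classes D TS dw and d ts DW (80 + 78 = 158) plus the double crossovers (12).
RF(d–dw) = (158 + 12) / 1200 = 170/1200 = 0.1417 → 14.2 m.u.

14.2 m.u.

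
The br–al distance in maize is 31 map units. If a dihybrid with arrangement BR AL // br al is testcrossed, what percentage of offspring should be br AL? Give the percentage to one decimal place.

15.5%

A map distance of 31 map units corresponds to a recombination frequency of 0.310.
The F1 is BR AL / br al, so br AL is a recombinant gamete class with expected frequency r/2 = 0.310/2 = 0.1550.
That is 0.1550 = 15.5% of the progeny.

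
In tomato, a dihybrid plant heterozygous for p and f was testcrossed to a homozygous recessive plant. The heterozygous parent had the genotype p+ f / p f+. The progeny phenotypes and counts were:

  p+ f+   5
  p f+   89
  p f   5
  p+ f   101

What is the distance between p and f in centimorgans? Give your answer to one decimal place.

The recombinant classes are p+ f+ and p f: 5 + 5 = 10.
Recombination frequency = 10/200 = 0.0500 ≈ 5.0%, i.e. 5.0 centimorgans.

5.0 centimorgans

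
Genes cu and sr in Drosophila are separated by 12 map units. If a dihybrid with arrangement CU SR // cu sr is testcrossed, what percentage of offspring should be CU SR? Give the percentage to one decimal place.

A map distance of 12 map units corresponds to a recombination frequency of 0.120.
The F1 is CU SR / cu sr, so CU SR is a parental gamete class with expected frequency (1 − r)/2 = 0.880/2 = 0.4400.
That is 0.4400 = 44.0% of the progeny.

44.0%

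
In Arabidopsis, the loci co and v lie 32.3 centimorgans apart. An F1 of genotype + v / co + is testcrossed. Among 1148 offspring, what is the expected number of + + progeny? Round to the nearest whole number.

185

A map distance of 32.3 centimorgans corresponds to a recombination frequency of 0.323.
The F1 is + v / co +, so + + is a recombinant gamete class with expected frequency r/2 = 0.323/2 = 0.1615.
Expected number = 0.1615 × 1148 = 185.40 ≈ 185.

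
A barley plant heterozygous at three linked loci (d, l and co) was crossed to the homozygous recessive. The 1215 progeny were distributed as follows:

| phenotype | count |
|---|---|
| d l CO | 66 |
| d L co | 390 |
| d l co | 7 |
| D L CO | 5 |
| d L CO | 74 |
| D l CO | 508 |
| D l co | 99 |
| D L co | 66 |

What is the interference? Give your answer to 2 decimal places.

0.45

The two most frequent reciprocal classes, d L co and D l CO, are the parental types, so the F1 was d L co / D l CO.
The two rarest classes, d l co and D L CO, are the double crossovers. Comparing them with the parentals, only the l allele has switched, so l is the middle locus and the order is d – l – co.
d–l: (132 + 12)/1215 = 0.1185; l–co: (173 + 12)/1215 = 0.1523.
Expected DCO frequency = 0.1185 × 0.1523 ≈ 0.01805; observed = 12/1215 ≈ 0.00988.
Coefficient of coincidence = 0.00988/0.01805 ≈ 0.55; interference = 1 − 0.55 = 0.45.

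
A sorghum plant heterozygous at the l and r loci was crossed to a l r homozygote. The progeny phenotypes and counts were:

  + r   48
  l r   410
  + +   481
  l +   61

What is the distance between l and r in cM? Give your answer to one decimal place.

The two most frequent classes, + + (481) and l r (410), are the parental types, so the F1 was + + / l r.
The recombinant classes are + r and l +: 48 + 61 = 109.
Recombination frequency = 109/1000 = 0.1090 ≈ 10.9%, i.e. 10.9 cM.

10.9 cM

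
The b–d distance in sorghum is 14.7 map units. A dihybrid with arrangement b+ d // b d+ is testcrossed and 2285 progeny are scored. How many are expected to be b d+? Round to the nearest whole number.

A map distance of 14.7 map units corresponds to a recombination frequency of 0.147.
The F1 is b+ d / b d+, so b d+ is a parental gamete class with expected frequency (1 − r)/2 = 0.853/2 = 0.4265.
Expected number = 0.4265 × 2285 = 974.55 ≈ 975.

975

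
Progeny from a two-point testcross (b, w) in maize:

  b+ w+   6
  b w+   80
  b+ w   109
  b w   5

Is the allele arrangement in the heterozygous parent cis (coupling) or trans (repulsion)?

The two most frequent classes are b+ w (109) and b w+ (80); these are the parental (non-recombinant) types.
So the F1 carried b+ w on one chromosome and b w+ on the other — the recessive alleles are on opposite chromosomes (trans / repulsion).

trans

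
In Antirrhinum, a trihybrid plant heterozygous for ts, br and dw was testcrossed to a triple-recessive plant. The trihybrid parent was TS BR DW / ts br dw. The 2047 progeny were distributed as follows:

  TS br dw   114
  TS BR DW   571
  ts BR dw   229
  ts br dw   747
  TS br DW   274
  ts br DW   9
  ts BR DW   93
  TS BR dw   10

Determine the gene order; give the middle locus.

dw

The two rarest classes, TS BR dw and ts br DW, are the double crossovers. Comparing them with the parentals, only the dw allele has switched, so dw is the middle locus and the order is ts – dw – br.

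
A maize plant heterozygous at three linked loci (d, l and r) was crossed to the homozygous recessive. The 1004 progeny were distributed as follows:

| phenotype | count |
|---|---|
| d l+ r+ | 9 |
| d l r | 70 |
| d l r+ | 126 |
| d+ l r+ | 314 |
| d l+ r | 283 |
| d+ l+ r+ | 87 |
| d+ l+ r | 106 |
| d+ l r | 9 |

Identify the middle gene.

r

The two most frequent reciprocal classes, d l+ r and d+ l r+, are the parental types, so the F1 was d l+ r / d+ l r+.
The two rarest classes, d l+ r+ and d+ l r, are the double crossovers. Comparing them with the parentals, only the r allele has switched, so r is the middle locus and the order is l – r – d.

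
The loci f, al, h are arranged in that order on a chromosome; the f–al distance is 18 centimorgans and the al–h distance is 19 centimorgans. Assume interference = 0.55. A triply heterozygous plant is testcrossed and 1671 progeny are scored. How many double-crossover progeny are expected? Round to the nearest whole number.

26

Map distances give recombination frequencies of 0.180 and 0.190 for the two intervals.
With interference 0.55 (so coincidence = 0.45), expected double-crossover frequency = 0.180 × 0.190 × 0.45 = 0.01539.
Expected number = 0.01539 × 1671 = 25.72 ≈ 26.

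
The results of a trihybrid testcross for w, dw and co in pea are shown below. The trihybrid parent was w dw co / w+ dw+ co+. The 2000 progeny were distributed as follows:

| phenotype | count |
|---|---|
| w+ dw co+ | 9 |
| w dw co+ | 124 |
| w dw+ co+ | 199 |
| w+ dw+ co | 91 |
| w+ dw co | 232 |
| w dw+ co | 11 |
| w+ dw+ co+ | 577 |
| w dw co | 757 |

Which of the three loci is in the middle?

The two rarest classes, w dw+ co and w+ dw co+, are the double crossovers. Comparing them with the parentals, only the dw allele has switched, so dw is the middle locus and the order is w – dw – co.

dw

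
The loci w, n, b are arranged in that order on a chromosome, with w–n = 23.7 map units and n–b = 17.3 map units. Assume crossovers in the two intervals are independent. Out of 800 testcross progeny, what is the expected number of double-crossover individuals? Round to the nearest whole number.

Map distances give recombination frequencies of 0.237 and 0.173 for the two intervals.
With no interference, expected double-crossover frequency = 0.237 × 0.173 = 0.04100.
Expected number = 0.04100 × 800 = 32.80 ≈ 33.

33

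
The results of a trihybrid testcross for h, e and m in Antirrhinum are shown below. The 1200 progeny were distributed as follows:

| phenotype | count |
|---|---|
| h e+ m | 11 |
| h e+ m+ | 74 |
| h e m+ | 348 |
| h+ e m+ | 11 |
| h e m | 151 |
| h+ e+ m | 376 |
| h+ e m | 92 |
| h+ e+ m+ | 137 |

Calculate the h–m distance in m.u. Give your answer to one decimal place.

The two most frequent reciprocal classes, h+ e+ m and h e m+, are the parental types, so the F1 was h+ e+ m / h e m+.
The two rarest classes, h e+ m and h+ e m+, are the double crossovers. Comparing them with the parentals, only the h allele has switched, so h is the middle locus and the order is m – h – e.
Crossovers in the m–h interval produce the single-crossover classes h+ e+ m+ and h e m (137 + 151 = 288) plus the double crossovers (22).
RF(m–h) = (288 + 22) / 1200 = 310/1200 = 0.2583 → 25.8 m.u.

25.8 m.u.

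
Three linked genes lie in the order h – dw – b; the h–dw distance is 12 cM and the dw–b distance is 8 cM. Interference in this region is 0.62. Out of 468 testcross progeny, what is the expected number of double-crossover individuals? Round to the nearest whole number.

Map distances give recombination frequencies of 0.120 and 0.080 for the two intervals.
With interference 0.62 (so coincidence = 0.38), expected double-crossover frequency = 0.120 × 0.080 × 0.38 = 0.00365.
Expected number = 0.00365 × 468 = 1.71 ≈ 2.

2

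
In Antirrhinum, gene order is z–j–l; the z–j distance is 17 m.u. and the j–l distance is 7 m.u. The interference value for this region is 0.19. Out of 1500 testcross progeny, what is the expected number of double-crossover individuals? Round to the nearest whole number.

Map distances give recombination frequencies of 0.170 and 0.070 for the two intervals.
With interference 0.19 (so coincidence = 0.81), expected double-crossover frequency = 0.170 × 0.070 × 0.81 = 0.00964.
Expected number = 0.00964 × 1500 = 14.46 ≈ 14.

14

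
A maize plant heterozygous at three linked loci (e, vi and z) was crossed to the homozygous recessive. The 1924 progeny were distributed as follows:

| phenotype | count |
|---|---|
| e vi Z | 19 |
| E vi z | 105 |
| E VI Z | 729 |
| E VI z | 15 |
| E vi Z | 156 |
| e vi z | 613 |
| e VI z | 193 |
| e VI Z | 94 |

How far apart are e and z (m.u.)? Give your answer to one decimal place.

12.1 m.u.

The two most frequent reciprocal classes, e vi z and E VI Z, are the parental types, so the F1 was e vi z / E VI Z.
The two rarest classes, e vi Z and E VI z, are the double crossovers. Comparing them with the parentals, only the z allele has switched, so z is the middle locus and the order is e – z – vi.
Crossovers in the e–z interval produce the single-crossover classes E vi z and e VI Z (105 + 94 = 199) plus the double crossovers (34).
RF(e–z) = (199 + 34) / 1924 = 233/1924 = 0.1211 → 12.1 m.u.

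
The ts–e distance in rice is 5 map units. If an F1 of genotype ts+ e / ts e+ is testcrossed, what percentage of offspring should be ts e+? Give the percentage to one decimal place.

A map distance of 5 map units corresponds to a recombination frequency of 0.050.
The F1 is ts+ e / ts e+, so ts e+ is a parental gamete class with expected frequency (1 − r)/2 = 0.950/2 = 0.4750.
That is 0.4750 = 47.5% of the progeny.

47.5%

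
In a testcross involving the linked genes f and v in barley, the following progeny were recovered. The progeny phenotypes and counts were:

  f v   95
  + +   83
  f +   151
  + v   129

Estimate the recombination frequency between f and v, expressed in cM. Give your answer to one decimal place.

The two most frequent classes, + v (129) and f + (151), are the parental types, so the F1 was + v / f +.
The recombinant classes are + + and f v: 83 + 95 = 178.
Recombination frequency = 178/458 = 0.3886 ≈ 38.9%, i.e. 38.9 cM.

38.9 cM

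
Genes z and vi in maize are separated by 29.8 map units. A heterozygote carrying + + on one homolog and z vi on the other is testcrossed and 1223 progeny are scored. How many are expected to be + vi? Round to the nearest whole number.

182

A map distance of 29.8 map units corresponds to a recombination frequency of 0.298.
The F1 is + + / z vi, so + vi is a recombinant gamete class with expected frequency r/2 = 0.298/2 = 0.1490.
Expected number = 0.1490 × 1223 = 182.23 ≈ 182.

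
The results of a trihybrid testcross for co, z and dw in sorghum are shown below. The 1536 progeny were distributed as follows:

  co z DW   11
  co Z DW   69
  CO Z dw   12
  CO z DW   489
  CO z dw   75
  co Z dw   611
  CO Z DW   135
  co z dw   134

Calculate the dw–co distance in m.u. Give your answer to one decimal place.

10.9 m.u.

The two most frequent reciprocal classes, CO z DW and co Z dw, are the parental types, so the F1 was CO z DW / co Z dw.
The two rarest classes, co z DW and CO Z dw, are the double crossovers. Comparing them with the parentals, only the co allele has switched, so co is the middle locus and the order is dw – co – z.
Crossovers in the dw–co interval produce the single-crossover classes CO z dw and co Z DW (75 + 69 = 144) plus the double crossovers (23).
RF(dw–co) = (144 + 23) / 1536 = 167/1536 = 0.1087 → 10.9 m.u.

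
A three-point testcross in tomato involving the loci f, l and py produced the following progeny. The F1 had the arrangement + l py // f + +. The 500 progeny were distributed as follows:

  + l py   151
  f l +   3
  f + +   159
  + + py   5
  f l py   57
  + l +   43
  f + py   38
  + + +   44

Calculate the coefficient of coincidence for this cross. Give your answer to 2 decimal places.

The two rarest classes, + + py and f l +, are the double crossovers. Comparing them with the parentals, only the l allele has switched, so l is the middle locus and the order is py – l – f.
py–l: (81 + 8)/500 = 0.1780; l–f: (101 + 8)/500 = 0.2180.
Expected DCO frequency = 0.1780 × 0.2180 ≈ 0.03880; observed = 8/500 ≈ 0.01600.
Coefficient of coincidence = 0.01600/0.03880 ≈ 0.41.

0.41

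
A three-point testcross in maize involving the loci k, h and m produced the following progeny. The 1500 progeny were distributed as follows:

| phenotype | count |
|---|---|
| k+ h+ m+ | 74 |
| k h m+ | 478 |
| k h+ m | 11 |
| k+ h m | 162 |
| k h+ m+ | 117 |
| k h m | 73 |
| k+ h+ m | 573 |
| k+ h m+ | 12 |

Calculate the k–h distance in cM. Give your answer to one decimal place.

20.1 cM

The two most frequent reciprocal classes, k h m+ and k+ h+ m, are the parental types, so the F1 was k h m+ / k+ h+ m.
The two rarest classes, k+ h m+ and k h+ m, are the double crossovers. Comparing them with the parentals, only the k allele has switched, so k is the middle locus and the order is m – k – h.
Crossovers in the k–h interval produce the single-crossover classes k h+ m+ and k+ h m (117 + 162 = 279) plus the double crossovers (23).
RF(k–h) = (279 + 23) / 1500 = 302/1500 = 0.2013 → 20.1 cM.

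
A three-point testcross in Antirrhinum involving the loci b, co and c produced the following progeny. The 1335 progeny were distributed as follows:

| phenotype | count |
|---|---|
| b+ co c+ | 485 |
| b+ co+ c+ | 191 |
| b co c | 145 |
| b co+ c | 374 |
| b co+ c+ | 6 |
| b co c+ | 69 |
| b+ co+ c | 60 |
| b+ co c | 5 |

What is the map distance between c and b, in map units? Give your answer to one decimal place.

10.5 map units

The two most frequent reciprocal classes, b co+ c and b+ co c+, are the parental types, so the F1 was b co+ c / b+ co c+.
The two rarest classes, b co+ c+ and b+ co c, are the double crossovers. Comparing them with the parentals, only the c allele has switched, so c is the middle locus and the order is b – c – co.
Crossovers in the b–c interval produce the single-crossover classes b+ co+ c and b co c+ (60 + 69 = 129) plus the double crossovers (11).
RF(b–c) = (129 + 11) / 1335 = 140/1335 = 0.1049 → 10.5 map units.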